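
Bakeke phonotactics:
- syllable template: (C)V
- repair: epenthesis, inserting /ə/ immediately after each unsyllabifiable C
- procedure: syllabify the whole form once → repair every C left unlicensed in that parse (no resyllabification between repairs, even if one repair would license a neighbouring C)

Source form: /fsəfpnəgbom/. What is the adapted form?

The consonants /f/, /f/, /p/, /g/, /m/ cannot be parsed into a legal (C)V syllable (no codas are permitted; onsets are limited to one consonant).
Inserting the epenthetic vowel yields /f/ → /fə/, /f/ → /fə/, /p/ → /pə/, /g/ → /gə/, /m/ → /mə/.

fəsəfəpənəgəbomə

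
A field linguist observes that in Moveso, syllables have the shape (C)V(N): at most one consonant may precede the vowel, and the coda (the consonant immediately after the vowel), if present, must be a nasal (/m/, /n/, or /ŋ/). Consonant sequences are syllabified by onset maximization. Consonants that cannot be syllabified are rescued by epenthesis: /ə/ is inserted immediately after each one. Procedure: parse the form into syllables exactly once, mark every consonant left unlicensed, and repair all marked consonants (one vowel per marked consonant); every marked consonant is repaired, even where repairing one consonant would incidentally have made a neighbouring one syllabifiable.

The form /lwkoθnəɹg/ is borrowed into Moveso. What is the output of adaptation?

Under (C)V(N), the unsyllabifiable consonants are /l/, /w/, /θ/, /ɹ/, /g/ (only a nasal (/m/, /n/, or /ŋ/) is licensed in coda position; onsets are limited to one consonant).
Epenthesis after each stranded consonant: /l/ → /lə/, /w/ → /wə/, /θ/ → /θə/, /ɹ/ → /ɹə/, /g/ → /gə/.

ləwəkoθənəɹəgə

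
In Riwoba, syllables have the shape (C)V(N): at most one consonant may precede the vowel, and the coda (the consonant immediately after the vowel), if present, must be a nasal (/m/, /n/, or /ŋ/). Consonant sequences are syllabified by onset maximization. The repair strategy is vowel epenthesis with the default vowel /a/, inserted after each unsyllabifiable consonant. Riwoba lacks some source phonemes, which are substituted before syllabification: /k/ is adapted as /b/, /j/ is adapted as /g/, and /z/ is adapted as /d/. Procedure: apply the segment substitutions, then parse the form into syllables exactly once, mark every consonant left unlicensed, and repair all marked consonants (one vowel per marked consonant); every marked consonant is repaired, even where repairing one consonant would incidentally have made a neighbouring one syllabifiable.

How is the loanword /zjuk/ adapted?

Substitution: /z/ → /d/, /j/ → /g/, /k/ → /b/, giving /dgub/.
Under (C)V(N), the unsyllabifiable consonants are /d/, /b/ (only a nasal (/m/, /n/, or /ŋ/) is licensed in coda position; onsets are limited to one consonant).
Each unlicensed consonant becomes the onset of a new syllable: /d/ → /da/, /b/ → /ba/.

daguba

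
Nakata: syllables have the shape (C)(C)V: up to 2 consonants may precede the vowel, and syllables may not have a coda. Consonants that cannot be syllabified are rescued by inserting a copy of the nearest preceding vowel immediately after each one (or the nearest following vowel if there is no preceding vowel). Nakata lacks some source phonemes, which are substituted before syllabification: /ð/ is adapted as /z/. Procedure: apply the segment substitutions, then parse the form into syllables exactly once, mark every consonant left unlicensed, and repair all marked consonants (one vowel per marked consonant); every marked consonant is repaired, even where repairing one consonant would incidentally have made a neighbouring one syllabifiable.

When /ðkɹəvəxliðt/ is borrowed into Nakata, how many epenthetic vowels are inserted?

After substitution the input is /zkɹəvəxlizt/.
The unsyllabifiable consonants are /z/, /z/, /t/; each receives one epenthetic vowel.

3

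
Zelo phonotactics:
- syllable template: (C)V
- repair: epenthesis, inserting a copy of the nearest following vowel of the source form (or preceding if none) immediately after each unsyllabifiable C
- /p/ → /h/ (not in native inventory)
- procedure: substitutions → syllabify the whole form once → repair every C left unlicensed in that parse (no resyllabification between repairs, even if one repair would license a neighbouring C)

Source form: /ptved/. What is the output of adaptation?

hetevede

Substitution: /p/ → /h/, giving /htved/.
The consonants /h/, /t/, /d/ cannot be parsed into a legal (C)V syllable (no codas are permitted; onsets are limited to one consonant).
Inserting the epenthetic vowel yields /h/ → /he/, /t/ → /te/, /d/ → /de/.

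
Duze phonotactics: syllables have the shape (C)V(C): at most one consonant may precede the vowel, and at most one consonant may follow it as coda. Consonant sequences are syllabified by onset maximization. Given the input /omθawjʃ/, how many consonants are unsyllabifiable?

2

The consonants /j/, /ʃ/ cannot be parsed into a legal (C)V(C) syllable (at most one coda consonant is licensed; onsets are limited to one consonant).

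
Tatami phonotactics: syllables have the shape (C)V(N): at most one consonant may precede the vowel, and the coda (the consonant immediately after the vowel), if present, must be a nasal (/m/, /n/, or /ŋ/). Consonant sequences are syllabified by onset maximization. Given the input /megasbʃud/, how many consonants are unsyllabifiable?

3

Under (C)V(N), the unsyllabifiable consonants are /s/, /b/, /d/ (only a nasal (/m/, /n/, or /ŋ/) is licensed in coda position; onsets are limited to one consonant).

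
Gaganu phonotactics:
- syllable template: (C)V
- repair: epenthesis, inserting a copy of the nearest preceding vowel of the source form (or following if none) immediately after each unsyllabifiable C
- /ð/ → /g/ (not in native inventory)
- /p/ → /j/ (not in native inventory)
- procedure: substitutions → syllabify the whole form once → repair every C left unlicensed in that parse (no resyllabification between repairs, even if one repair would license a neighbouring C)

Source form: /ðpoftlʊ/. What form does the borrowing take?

gojofotolʊ

Substitution: /ð/ → /g/, /p/ → /j/, giving /gjoftlʊ/.
The consonants /g/, /f/, /t/ cannot be parsed into a legal (C)V syllable (no codas are permitted; onsets are limited to one consonant).
Inserting the epenthetic vowel yields /g/ → /go/, /f/ → /fo/, /t/ → /to/.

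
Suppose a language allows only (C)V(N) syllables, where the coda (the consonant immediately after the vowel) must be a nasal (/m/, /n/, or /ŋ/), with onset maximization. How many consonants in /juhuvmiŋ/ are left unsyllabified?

1

Syllabifying with onset maximization leaves /v/ stranded (only a nasal (/m/, /n/, or /ŋ/) is licensed in coda position; onsets are limited to one consonant).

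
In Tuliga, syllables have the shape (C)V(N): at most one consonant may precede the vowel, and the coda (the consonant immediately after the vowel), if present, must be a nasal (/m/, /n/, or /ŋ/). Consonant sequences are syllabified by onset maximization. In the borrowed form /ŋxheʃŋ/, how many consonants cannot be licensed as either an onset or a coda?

4

Syllabifying with onset maximization leaves /ŋ/, /x/, /ʃ/, /ŋ/ stranded (only a nasal (/m/, /n/, or /ŋ/) is licensed in coda position; onsets are limited to one consonant).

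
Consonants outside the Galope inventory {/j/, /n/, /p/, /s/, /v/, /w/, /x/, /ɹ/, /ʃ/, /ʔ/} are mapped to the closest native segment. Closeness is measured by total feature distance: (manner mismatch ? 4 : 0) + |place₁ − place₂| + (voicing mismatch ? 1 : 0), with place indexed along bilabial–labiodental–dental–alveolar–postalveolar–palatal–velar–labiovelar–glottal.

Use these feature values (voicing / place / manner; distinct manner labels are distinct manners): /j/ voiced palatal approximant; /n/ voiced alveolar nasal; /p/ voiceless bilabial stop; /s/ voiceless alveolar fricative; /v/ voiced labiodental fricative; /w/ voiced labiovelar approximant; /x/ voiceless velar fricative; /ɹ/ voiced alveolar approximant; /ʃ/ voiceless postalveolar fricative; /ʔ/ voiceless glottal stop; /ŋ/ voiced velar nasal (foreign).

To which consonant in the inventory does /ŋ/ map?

/n/ is closest: same manner (nasal), place distance 3 (velar→alveolar), same voicing; total 3. Next closest is /j/ at distance 5.

n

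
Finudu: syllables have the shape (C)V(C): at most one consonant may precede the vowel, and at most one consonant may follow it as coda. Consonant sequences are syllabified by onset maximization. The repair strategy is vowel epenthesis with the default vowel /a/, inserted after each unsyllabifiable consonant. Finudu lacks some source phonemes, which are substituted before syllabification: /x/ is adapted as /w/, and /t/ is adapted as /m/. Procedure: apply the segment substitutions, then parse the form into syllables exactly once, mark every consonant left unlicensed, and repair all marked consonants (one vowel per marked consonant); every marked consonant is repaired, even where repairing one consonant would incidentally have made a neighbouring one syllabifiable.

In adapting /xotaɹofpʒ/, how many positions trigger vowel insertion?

2

After substitution the input is /womaɹofpʒ/.
The unsyllabifiable consonants are /p/, /ʒ/; each receives one epenthetic vowel.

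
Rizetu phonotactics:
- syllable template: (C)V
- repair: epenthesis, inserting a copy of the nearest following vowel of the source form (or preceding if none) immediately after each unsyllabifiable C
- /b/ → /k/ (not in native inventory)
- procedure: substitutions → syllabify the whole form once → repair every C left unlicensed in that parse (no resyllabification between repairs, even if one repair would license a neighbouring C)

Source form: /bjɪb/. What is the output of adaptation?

Substitution: /b/ → /k/, giving /kjɪk/.
The consonants /k/, /k/ cannot be parsed into a legal (C)V syllable (no codas are permitted; onsets are limited to one consonant).
Epenthesis after each stranded consonant: /k/ → /kɪ/, /k/ → /kɪ/.

kɪjɪkɪ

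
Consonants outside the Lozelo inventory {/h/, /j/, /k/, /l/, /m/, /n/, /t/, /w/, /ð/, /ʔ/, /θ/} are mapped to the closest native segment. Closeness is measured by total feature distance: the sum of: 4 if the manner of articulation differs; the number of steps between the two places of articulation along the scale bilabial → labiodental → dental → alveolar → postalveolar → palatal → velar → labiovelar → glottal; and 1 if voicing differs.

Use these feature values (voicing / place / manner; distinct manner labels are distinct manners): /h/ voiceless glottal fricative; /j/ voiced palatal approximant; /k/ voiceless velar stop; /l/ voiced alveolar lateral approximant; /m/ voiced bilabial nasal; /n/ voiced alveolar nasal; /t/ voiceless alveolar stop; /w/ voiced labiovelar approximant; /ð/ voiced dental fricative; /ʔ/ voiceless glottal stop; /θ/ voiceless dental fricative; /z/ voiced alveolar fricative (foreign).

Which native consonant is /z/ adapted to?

ð

/ð/ is closest: same manner (fricative), place distance 1 (alveolar→dental), same voicing; total 1. Next closest is /θ/ at distance 2.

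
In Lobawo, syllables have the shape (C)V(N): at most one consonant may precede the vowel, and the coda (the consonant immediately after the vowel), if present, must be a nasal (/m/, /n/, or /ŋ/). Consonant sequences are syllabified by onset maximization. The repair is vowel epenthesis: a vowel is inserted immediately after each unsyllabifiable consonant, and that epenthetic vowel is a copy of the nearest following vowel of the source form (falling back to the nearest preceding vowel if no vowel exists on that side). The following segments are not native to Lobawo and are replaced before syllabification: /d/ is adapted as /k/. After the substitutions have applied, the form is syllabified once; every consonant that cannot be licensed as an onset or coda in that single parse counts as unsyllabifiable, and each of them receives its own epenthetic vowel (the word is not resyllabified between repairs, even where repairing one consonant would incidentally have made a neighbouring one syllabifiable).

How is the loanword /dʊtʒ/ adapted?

Substitution: /d/ → /k/, giving /kʊtʒ/.
Syllabifying with onset maximization leaves /t/, /ʒ/ stranded (only a nasal (/m/, /n/, or /ŋ/) is licensed in coda position; onsets are limited to one consonant).
Inserting the epenthetic vowel yields /t/ → /tʊ/, /ʒ/ → /ʒʊ/.

kʊtʊʒʊ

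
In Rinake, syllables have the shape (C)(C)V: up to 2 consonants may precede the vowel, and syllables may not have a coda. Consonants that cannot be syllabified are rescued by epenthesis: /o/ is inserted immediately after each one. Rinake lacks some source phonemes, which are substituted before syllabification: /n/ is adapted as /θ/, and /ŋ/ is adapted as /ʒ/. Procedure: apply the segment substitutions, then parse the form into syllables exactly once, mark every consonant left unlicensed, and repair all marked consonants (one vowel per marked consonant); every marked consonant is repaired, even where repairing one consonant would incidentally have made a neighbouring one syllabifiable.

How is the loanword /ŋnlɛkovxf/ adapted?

ʒoθlɛkovoxofo

Substitution: /ŋ/ → /ʒ/, /n/ → /θ/, giving /ʒθlɛkovxf/.
The consonants /ʒ/, /v/, /x/, /f/ cannot be parsed into a legal (C)(C)V syllable (no codas are permitted; onsets may contain at most 2 consonants).
Epenthesis after each stranded consonant: /ʒ/ → /ʒo/, /v/ → /vo/, /x/ → /xo/, /f/ → /fo/.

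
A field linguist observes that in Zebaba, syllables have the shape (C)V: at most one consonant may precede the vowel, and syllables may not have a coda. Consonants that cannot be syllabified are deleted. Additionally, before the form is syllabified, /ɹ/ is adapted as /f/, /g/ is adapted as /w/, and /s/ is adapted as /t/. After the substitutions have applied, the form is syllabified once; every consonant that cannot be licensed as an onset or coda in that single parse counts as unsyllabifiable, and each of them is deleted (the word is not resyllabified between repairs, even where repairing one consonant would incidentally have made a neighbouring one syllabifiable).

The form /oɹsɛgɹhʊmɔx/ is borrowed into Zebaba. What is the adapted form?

Substitution: /ɹ/ → /f/, /s/ → /t/, /g/ → /w/, giving /oftɛwfhʊmɔx/.
Syllabifying with onset maximization leaves /f/, /w/, /f/, /x/ stranded (no codas are permitted; onsets are limited to one consonant).
Deleting the stranded consonants removes /f/, /w/, /f/, /x/.

otɛhʊmɔ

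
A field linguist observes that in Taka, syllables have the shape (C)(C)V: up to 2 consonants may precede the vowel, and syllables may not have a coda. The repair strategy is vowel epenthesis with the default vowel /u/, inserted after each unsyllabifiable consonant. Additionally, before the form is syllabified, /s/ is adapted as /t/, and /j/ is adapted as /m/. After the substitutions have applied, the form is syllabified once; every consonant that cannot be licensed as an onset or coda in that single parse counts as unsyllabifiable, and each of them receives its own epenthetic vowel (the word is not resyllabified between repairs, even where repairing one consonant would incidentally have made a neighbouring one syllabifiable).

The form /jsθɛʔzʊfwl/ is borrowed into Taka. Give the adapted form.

mutθɛʔzʊfuwulu

Substitution: /j/ → /m/, /s/ → /t/, giving /mtθɛʔzʊfwl/.
The consonants /m/, /f/, /w/, /l/ cannot be parsed into a legal (C)(C)V syllable (no codas are permitted; onsets may contain at most 2 consonants).
Inserting the epenthetic vowel yields /m/ → /mu/, /f/ → /fu/, /w/ → /wu/, /l/ → /lu/.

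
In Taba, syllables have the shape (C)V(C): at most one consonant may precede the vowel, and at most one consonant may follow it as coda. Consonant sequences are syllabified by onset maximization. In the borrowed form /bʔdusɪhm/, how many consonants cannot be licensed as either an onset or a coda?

The consonants /b/, /ʔ/, /m/ cannot be parsed into a legal (C)V(C) syllable (at most one coda consonant is licensed; onsets are limited to one consonant).

3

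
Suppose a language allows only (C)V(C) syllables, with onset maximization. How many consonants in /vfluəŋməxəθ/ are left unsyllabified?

2

Syllabifying with onset maximization leaves /v/, /f/ stranded (at most one coda consonant is licensed; onsets are limited to one consonant).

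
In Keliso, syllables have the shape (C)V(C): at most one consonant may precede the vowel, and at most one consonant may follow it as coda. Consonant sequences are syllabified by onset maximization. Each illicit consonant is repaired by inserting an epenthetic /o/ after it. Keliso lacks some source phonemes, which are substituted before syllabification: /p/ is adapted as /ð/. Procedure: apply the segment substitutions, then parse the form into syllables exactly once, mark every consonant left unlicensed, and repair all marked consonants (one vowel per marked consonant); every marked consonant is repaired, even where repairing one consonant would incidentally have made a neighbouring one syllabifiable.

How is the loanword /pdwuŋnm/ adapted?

Substitution: /p/ → /ð/, giving /ðdwuŋnm/.
Under (C)V(C), the unsyllabifiable consonants are /ð/, /d/, /n/, /m/ (at most one coda consonant is licensed; onsets are limited to one consonant).
Each unlicensed consonant becomes the onset of a new syllable: /ð/ → /ðo/, /d/ → /do/, /n/ → /no/, /m/ → /mo/.

ðodowuŋnomo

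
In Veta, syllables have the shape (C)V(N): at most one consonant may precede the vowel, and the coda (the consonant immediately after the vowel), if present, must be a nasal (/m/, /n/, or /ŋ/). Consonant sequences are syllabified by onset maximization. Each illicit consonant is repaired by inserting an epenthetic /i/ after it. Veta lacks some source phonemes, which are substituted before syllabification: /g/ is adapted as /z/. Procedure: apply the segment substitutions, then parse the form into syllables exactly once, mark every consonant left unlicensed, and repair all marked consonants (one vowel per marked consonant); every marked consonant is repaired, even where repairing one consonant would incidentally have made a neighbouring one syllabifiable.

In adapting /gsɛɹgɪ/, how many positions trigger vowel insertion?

2

After substitution the input is /zsɛɹzɪ/.
The unsyllabifiable consonants are /z/, /ɹ/; each receives one epenthetic vowel.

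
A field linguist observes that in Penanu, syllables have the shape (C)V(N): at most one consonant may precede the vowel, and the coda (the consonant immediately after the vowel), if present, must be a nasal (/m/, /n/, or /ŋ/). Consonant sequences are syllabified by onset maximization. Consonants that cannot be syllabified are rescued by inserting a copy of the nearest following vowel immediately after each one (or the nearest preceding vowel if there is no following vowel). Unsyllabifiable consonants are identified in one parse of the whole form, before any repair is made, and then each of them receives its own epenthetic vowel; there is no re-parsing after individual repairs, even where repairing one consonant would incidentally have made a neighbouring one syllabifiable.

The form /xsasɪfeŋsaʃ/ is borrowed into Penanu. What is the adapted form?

xasasɪfeŋsaʃa

The consonants /x/, /ʃ/ cannot be parsed into a legal (C)V(N) syllable (only a nasal (/m/, /n/, or /ŋ/) is licensed in coda position; onsets are limited to one consonant).
Inserting the epenthetic vowel yields /x/ → /xa/, /ʃ/ → /ʃa/.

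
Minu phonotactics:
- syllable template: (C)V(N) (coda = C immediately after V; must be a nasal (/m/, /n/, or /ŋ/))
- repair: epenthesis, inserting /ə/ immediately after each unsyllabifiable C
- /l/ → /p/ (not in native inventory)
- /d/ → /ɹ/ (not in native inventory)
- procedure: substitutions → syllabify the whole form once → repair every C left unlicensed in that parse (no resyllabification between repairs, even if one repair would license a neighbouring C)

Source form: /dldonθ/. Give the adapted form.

Substitution: /d/ → /ɹ/, /l/ → /p/, giving /ɹpɹonθ/.
The consonants /ɹ/, /p/, /θ/ cannot be parsed into a legal (C)V(N) syllable (only a nasal (/m/, /n/, or /ŋ/) is licensed in coda position; onsets are limited to one consonant).
Each unlicensed consonant becomes the onset of a new syllable: /ɹ/ → /ɹə/, /p/ → /pə/, /θ/ → /θə/.

ɹəpəɹonθə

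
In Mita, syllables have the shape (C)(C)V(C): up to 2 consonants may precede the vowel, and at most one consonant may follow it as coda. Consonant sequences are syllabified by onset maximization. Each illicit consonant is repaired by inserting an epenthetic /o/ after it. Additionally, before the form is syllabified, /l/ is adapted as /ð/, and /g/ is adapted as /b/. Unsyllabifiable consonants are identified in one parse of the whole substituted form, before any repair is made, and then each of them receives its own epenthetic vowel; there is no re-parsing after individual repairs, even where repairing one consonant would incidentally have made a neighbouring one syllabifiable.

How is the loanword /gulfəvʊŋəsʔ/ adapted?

Substitution: /g/ → /b/, /l/ → /ð/, giving /buðfəvʊŋəsʔ/.
Syllabifying with onset maximization leaves /ʔ/ stranded (at most one coda consonant is licensed; onsets may contain at most 2 consonants).
Inserting the epenthetic vowel yields /ʔ/ → /ʔo/.

buðfəvʊŋəsʔo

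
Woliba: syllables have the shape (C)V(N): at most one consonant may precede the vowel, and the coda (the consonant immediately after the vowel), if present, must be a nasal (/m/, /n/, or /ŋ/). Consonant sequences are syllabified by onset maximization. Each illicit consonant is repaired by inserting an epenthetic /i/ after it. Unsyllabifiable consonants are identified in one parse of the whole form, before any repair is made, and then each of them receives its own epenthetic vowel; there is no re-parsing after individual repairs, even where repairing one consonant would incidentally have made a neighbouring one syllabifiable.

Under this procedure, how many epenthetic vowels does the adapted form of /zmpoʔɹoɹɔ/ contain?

3

The unsyllabifiable consonants are /z/, /m/, /ʔ/; each receives one epenthetic vowel.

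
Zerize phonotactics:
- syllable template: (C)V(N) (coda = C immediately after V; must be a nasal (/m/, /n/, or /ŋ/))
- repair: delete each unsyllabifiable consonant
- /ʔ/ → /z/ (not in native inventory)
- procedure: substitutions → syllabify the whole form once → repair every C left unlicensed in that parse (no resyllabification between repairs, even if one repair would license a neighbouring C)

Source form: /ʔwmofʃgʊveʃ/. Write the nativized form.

Substitution: /ʔ/ → /z/, giving /zwmofʃgʊveʃ/.
The consonants /z/, /w/, /f/, /ʃ/, /ʃ/ cannot be parsed into a legal (C)V(N) syllable (only a nasal (/m/, /n/, or /ŋ/) is licensed in coda position; onsets are limited to one consonant).
Deleting the stranded consonants removes /z/, /w/, /f/, /ʃ/, /ʃ/.

mogʊve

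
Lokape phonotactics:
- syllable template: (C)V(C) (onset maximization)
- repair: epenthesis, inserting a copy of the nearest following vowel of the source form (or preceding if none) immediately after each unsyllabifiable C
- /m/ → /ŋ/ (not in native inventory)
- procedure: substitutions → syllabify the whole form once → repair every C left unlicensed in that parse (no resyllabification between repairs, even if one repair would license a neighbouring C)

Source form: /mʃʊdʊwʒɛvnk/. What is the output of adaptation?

ŋʊʃʊdʊwʒɛvnɛkɛ

Substitution: /m/ → /ŋ/, giving /ŋʃʊdʊwʒɛvnk/.
Syllabifying with onset maximization leaves /ŋ/, /n/, /k/ stranded (at most one coda consonant is licensed; onsets are limited to one consonant).
Inserting the epenthetic vowel yields /ŋ/ → /ŋʊ/, /n/ → /nɛ/, /k/ → /kɛ/.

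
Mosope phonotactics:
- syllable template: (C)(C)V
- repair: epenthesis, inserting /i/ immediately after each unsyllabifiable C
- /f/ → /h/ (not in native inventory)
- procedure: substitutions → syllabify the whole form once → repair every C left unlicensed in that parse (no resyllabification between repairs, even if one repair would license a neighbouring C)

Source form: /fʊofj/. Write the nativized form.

Substitution: /f/ → /h/, giving /hʊohj/.
Under (C)(C)V, the unsyllabifiable consonants are /h/, /j/ (no codas are permitted; onsets may contain at most 2 consonants).
Inserting the epenthetic vowel yields /h/ → /hi/, /j/ → /ji/.

hʊohiji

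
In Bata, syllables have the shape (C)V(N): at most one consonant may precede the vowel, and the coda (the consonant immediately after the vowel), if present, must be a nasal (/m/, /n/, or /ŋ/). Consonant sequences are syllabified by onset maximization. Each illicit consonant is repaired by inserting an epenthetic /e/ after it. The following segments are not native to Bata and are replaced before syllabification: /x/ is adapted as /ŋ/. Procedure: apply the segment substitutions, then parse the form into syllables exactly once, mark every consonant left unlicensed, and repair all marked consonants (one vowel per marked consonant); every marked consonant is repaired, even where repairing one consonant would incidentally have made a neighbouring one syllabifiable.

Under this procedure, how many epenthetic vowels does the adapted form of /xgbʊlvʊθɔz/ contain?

4

After substitution the input is /ŋgbʊlvʊθɔz/.
The unsyllabifiable consonants are /ŋ/, /g/, /l/, /z/; each receives one epenthetic vowel.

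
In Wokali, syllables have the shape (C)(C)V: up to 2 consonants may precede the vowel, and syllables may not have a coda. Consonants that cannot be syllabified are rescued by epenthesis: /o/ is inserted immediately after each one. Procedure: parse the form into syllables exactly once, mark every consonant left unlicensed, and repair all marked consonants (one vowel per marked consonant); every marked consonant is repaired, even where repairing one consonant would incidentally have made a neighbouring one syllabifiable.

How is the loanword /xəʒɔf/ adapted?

xəʒɔfo

The consonants /f/ cannot be parsed into a legal (C)(C)V syllable (no codas are permitted; onsets may contain at most 2 consonants).
Each unlicensed consonant becomes the onset of a new syllable: /f/ → /fo/.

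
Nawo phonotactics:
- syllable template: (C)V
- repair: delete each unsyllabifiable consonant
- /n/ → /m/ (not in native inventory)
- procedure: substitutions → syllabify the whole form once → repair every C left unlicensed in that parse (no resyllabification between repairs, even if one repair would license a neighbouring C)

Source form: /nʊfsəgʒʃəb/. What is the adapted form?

Substitution: /n/ → /m/, giving /mʊfsəgʒʃəb/.
Syllabifying with onset maximization leaves /f/, /g/, /ʒ/, /b/ stranded (no codas are permitted; onsets are limited to one consonant).
Deleting the stranded consonants removes /f/, /g/, /ʒ/, /b/.

mʊsəʃə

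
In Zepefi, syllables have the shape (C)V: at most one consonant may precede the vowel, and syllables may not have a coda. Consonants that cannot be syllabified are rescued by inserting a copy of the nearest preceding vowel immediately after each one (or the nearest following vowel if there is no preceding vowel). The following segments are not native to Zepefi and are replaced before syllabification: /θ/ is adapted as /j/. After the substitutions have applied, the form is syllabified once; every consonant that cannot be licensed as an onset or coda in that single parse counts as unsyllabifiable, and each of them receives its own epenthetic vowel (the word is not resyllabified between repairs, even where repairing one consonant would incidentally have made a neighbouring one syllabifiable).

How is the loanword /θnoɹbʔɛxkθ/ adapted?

Substitution: /θ/ → /j/, giving /jnoɹbʔɛxkj/.
The consonants /j/, /ɹ/, /b/, /x/, /k/, /j/ cannot be parsed into a legal (C)V syllable (no codas are permitted; onsets are limited to one consonant).
Inserting the epenthetic vowel yields /j/ → /jo/, /ɹ/ → /ɹo/, /b/ → /bo/, /x/ → /xɛ/, /k/ → /kɛ/, /j/ → /jɛ/.

jonoɹoboʔɛxɛkɛjɛ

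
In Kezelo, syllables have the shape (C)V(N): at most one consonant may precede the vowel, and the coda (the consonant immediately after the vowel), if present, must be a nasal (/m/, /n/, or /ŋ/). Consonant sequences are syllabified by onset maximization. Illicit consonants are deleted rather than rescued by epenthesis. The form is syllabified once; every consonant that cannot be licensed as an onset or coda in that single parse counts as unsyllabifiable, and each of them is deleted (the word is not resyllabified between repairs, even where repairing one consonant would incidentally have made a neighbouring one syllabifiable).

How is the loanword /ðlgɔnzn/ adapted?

The consonants /ð/, /l/, /z/, /n/ cannot be parsed into a legal (C)V(N) syllable (only a nasal (/m/, /n/, or /ŋ/) is licensed in coda position; onsets are limited to one consonant).
Each unlicensed consonant is deleted: /ð/, /l/, /z/, /n/.

gɔn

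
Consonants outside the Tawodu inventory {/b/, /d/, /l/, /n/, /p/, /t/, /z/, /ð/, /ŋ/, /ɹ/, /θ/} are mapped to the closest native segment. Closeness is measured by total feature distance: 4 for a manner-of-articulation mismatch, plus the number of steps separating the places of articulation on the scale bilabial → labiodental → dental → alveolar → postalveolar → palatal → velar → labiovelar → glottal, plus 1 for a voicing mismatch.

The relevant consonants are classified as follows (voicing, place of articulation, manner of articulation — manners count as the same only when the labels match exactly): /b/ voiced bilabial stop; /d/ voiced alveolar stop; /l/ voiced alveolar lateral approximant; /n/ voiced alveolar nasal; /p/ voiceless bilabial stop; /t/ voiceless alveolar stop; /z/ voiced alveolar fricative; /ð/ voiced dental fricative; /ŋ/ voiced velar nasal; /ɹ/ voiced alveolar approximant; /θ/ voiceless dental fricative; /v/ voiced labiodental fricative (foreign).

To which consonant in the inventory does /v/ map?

ð

/ð/ is closest: same manner (fricative), place distance 1 (labiodental→dental), same voicing; total 1. Next closest is /z/ at distance 2.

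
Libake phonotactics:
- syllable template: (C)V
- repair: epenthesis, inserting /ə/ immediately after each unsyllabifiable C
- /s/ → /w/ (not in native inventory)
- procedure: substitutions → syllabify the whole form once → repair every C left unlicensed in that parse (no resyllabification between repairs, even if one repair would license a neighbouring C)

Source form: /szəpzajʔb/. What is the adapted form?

Substitution: /s/ → /w/, giving /wzəpzajʔb/.
Syllabifying with onset maximization leaves /w/, /p/, /j/, /ʔ/, /b/ stranded (no codas are permitted; onsets are limited to one consonant).
Each unlicensed consonant becomes the onset of a new syllable: /w/ → /wə/, /p/ → /pə/, /j/ → /jə/, /ʔ/ → /ʔə/, /b/ → /bə/.

wəzəpəzajəʔəbə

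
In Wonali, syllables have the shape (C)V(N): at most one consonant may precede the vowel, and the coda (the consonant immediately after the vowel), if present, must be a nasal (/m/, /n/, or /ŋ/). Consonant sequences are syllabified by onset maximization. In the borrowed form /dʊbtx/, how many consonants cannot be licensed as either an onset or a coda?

3

The consonants /b/, /t/, /x/ cannot be parsed into a legal (C)V(N) syllable (only a nasal (/m/, /n/, or /ŋ/) is licensed in coda position; onsets are limited to one consonant).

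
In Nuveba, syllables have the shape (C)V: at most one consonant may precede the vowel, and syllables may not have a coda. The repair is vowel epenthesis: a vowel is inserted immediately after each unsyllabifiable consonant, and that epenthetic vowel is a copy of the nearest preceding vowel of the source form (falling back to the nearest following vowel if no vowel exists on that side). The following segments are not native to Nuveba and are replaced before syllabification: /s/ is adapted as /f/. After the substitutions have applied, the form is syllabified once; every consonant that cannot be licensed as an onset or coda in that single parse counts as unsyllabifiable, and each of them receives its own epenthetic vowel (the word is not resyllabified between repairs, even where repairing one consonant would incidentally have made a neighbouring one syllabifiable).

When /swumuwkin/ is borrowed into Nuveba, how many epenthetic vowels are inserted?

3

After substitution the input is /fwumuwkin/.
The unsyllabifiable consonants are /f/, /w/, /n/; each receives one epenthetic vowel.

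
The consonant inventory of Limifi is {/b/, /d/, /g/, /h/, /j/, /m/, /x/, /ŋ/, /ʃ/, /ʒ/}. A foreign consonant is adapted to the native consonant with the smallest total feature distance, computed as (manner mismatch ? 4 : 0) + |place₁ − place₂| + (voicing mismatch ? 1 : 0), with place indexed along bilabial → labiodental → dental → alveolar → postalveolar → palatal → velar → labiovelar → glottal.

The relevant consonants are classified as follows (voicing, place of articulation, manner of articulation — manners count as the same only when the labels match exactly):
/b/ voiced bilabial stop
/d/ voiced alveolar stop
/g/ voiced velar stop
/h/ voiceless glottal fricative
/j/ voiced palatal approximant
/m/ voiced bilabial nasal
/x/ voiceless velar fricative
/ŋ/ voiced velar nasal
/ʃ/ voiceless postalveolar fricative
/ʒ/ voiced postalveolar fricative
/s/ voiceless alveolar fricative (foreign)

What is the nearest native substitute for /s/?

/ʃ/ is closest: same manner (fricative), place distance 1 (alveolar→postalveolar), same voicing; total 1. Next closest is /ʒ/ at distance 2.

ʃ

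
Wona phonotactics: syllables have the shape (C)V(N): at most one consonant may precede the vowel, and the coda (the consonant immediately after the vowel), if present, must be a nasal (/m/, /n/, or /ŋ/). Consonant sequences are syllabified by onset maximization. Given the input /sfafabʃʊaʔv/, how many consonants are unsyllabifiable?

Under (C)V(N), the unsyllabifiable consonants are /s/, /b/, /ʔ/, /v/ (only a nasal (/m/, /n/, or /ŋ/) is licensed in coda position; onsets are limited to one consonant).

4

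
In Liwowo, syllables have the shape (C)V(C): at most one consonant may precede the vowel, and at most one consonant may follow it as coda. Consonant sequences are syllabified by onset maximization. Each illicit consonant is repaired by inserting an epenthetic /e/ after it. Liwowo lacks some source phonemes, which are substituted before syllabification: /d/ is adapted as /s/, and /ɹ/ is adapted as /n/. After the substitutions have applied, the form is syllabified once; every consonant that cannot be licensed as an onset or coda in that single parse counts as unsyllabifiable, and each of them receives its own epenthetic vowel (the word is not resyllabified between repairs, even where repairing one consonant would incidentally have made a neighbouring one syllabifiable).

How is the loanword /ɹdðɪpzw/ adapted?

Substitution: /ɹ/ → /n/, /d/ → /s/, giving /nsðɪpzw/.
Under (C)V(C), the unsyllabifiable consonants are /n/, /s/, /z/, /w/ (at most one coda consonant is licensed; onsets are limited to one consonant).
Each unlicensed consonant becomes the onset of a new syllable: /n/ → /ne/, /s/ → /se/, /z/ → /ze/, /w/ → /we/.

neseðɪpzewe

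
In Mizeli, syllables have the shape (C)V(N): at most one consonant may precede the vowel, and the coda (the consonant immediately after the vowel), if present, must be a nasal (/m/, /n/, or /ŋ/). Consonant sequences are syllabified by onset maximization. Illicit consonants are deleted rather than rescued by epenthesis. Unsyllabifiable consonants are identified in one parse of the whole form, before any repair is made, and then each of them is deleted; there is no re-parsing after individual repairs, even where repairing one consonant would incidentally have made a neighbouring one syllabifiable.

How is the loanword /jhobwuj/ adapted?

howu

The consonants /j/, /b/, /j/ cannot be parsed into a legal (C)V(N) syllable (only a nasal (/m/, /n/, or /ŋ/) is licensed in coda position; onsets are limited to one consonant).
Each unlicensed consonant is deleted: /j/, /b/, /j/.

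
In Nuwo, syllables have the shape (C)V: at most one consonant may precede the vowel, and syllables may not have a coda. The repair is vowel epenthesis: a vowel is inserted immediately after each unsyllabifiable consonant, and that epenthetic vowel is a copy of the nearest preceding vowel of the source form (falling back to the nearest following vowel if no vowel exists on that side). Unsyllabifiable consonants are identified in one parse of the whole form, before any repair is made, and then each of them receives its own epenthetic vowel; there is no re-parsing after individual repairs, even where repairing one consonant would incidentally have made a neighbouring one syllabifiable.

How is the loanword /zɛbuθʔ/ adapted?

The consonants /θ/, /ʔ/ cannot be parsed into a legal (C)V syllable (no codas are permitted; onsets are limited to one consonant).
Each unlicensed consonant becomes the onset of a new syllable: /θ/ → /θu/, /ʔ/ → /ʔu/.

zɛbuθuʔu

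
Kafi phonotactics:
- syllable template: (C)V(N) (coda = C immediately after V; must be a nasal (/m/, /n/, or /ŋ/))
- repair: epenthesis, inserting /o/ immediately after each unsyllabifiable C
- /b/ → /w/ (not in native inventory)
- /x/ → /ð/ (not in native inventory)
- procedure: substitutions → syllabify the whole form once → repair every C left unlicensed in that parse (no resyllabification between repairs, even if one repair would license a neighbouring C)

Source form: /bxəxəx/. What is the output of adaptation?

woðəðəðo

Substitution: /b/ → /w/, /x/ → /ð/, giving /wðəðəð/.
Under (C)V(N), the unsyllabifiable consonants are /w/, /ð/ (only a nasal (/m/, /n/, or /ŋ/) is licensed in coda position; onsets are limited to one consonant).
Each unlicensed consonant becomes the onset of a new syllable: /w/ → /wo/, /ð/ → /ðo/.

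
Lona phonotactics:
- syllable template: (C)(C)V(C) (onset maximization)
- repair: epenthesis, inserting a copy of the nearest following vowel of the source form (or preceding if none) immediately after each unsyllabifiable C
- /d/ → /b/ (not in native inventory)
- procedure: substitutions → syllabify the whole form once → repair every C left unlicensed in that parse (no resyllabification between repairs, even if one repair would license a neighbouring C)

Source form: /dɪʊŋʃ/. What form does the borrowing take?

Substitution: /d/ → /b/, giving /bɪʊŋʃ/.
Under (C)(C)V(C), the unsyllabifiable consonants are /ʃ/ (at most one coda consonant is licensed; onsets may contain at most 2 consonants).
Inserting the epenthetic vowel yields /ʃ/ → /ʃʊ/.

bɪʊŋʃʊ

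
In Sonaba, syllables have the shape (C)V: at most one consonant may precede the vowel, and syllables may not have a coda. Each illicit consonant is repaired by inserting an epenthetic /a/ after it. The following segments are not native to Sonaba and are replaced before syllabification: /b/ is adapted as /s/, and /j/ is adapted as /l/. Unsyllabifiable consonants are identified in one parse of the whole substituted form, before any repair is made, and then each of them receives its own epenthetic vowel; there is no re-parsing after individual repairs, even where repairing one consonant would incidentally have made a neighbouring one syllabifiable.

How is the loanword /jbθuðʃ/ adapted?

lasaθuðaʃa

Substitution: /j/ → /l/, /b/ → /s/, giving /lsθuðʃ/.
The consonants /l/, /s/, /ð/, /ʃ/ cannot be parsed into a legal (C)V syllable (no codas are permitted; onsets are limited to one consonant).
Each unlicensed consonant becomes the onset of a new syllable: /l/ → /la/, /s/ → /sa/, /ð/ → /ða/, /ʃ/ → /ʃa/.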